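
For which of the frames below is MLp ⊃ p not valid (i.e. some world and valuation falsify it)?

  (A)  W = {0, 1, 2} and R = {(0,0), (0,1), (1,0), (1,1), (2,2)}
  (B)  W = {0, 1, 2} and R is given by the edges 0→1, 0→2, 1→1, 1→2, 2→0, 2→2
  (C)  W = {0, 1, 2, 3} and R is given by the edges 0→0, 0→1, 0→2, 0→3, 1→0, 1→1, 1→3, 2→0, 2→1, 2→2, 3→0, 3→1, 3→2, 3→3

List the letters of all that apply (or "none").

B, C

The schema MLp ⊃ p is the dual of axiom B; it is valid on a frame iff R is symmetric.
(A) R is symmetric (every R-edge is matched by its reverse), so the schema is valid here.
(B) R is not symmetric (0 R 1 but not 1 R 0), so the schema fails here.
(C) R is not symmetric (2 R 1 but not 1 R 2), so the schema fails here.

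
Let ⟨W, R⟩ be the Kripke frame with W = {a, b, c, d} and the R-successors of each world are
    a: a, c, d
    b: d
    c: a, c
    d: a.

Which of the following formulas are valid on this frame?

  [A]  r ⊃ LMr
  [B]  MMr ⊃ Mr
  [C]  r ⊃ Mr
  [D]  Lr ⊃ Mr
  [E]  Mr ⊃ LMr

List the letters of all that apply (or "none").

D

R is not reflexive: not b R b.
R is not symmetric: b R d but not d R b.
R is not transitive: b R d and d R a but not b R a.
R is not euclidean: a R c and a R d but not c R d.
R is serial: every world has an R-successor.
(A) r ⊃ LMr is axiom B; it is valid on a frame exactly when R is symmetric. R is not symmetric, so not valid.
(B) MMr ⊃ Mr is the dual of axiom 4, which corresponds to transitivity. R is not transitive — not valid.
(C) r ⊃ Mr is the dual of axiom T, which corresponds to reflexivity. R is not reflexive — not valid.
(D) Lr ⊃ Mr (axiom D) characterises the serial frames. R is serial — valid.
(E) Mr ⊃ LMr (axiom 5) characterises the euclidean frames. R is not euclidean — not valid.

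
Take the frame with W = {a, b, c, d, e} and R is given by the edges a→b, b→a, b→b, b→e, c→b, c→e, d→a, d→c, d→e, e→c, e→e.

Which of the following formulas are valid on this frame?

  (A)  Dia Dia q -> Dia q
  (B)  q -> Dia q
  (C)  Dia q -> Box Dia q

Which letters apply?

R is not reflexive: not a R a.
R is not transitive: a R b and b R a but not a R a.
R is not euclidean: b R a and b R e but not a R e.
(A) the dual of axiom 4: valid iff R is transitive. R is not transitive — not valid.
(B) the dual of axiom T: valid iff R is reflexive. R is not reflexive — not valid.
(C) axiom 5: valid iff R is euclidean. R is not euclidean — not valid.

none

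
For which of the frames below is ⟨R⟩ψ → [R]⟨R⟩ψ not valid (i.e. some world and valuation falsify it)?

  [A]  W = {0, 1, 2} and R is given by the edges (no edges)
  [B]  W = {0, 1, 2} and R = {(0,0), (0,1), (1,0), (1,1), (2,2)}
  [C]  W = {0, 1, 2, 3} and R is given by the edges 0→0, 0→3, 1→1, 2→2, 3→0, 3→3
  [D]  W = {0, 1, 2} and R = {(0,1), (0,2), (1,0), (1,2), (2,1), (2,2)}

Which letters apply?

D

The schema ⟨R⟩ψ → [R]⟨R⟩ψ is axiom 5; it is valid on a frame iff R is euclidean.
(A) R is euclidean (any two R-successors of the same world are R-related), so the schema is valid here.
(B) R is euclidean (any two R-successors of the same world are R-related), so the schema is valid here.
(C) R is euclidean (any two R-successors of the same world are R-related), so the schema is valid here.
(D) R is not euclidean (1 R 2 and 1 R 0 but not 2 R 0), so the schema fails here.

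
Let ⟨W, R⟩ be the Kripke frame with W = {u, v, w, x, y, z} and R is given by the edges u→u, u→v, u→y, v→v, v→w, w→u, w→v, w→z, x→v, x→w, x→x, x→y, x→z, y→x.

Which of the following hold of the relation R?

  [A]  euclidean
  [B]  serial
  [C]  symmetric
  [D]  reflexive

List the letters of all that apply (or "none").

(A) not euclidean: u R v and u R u but not v R u.
(B) not serial: z has no R-successor.
(C) not symmetric: u R v but not v R u.
(D) not reflexive: not w R w.

none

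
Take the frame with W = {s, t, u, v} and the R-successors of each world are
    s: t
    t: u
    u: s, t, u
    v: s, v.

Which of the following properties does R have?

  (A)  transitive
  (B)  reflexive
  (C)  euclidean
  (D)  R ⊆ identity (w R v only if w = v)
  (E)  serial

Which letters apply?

E

(A) not transitive: s R t and t R u but not s R u.
(B) not reflexive: not s R s.
(C) not euclidean: u R s and u R u but not s R u.
(D) not ⊆ identity: s R t with s ≠ t.
(E) serial: every world has an R-successor.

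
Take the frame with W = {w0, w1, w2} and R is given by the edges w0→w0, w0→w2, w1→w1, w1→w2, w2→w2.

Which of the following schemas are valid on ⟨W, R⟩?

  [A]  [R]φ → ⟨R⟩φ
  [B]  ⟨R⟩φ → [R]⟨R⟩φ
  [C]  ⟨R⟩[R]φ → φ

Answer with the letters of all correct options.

R is not symmetric: w0 R w2 but not w2 R w0.
R is not euclidean: w0 R w2 and w0 R w0 but not w2 R w0.
R is serial: every world has an R-successor.
(A) [R]φ → ⟨R⟩φ is axiom D; it is valid on a frame exactly when R is serial. R is serial, so valid.
(B) ⟨R⟩φ → [R]⟨R⟩φ is axiom 5; it is valid on a frame exactly when R is euclidean. R is not euclidean, so not valid.
(C) ⟨R⟩[R]φ → φ is the dual of axiom B; it is valid on a frame exactly when R is symmetric. R is not symmetric, so not valid.

A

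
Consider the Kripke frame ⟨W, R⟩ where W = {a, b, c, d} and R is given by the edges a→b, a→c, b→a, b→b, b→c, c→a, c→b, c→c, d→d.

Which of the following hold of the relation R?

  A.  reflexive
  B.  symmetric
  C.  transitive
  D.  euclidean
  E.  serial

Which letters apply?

B, E

(A) not reflexive: not a R a.
(B) symmetric: every R-edge is matched by its reverse.
(C) not transitive: a R b and b R a but not a R a.
(D) not euclidean: b R a and b R a but not a R a.
(E) serial: every world has an R-successor.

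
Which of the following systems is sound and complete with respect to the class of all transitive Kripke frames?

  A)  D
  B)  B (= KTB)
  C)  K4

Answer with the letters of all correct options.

(A) D is determined by the class of serial frames.
(B) B (= KTB) is determined by the class of reflexive and symmetric frames.
(C) K4 is determined by exactly this class.

C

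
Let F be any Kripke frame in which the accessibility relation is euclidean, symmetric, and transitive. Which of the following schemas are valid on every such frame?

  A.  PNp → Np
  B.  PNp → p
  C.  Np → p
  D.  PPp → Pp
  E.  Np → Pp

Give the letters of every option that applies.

A, B, D

(A) PNp → Np (the dual of axiom 5) characterises the euclidean frames. Every such R is euclidean — valid.
(B) PNp → p is the dual of axiom B; it is valid on a frame exactly when R is symmetric. Every such R is symmetric, so valid.
(C) axiom T: valid iff R is reflexive. Such an R need not be reflexive — not valid.
(D) PPp → Pp (the dual of axiom 4) characterises the transitive frames. Every such R is transitive — valid.
(E) axiom D: valid iff R is serial. Such an R need not be serial — not valid.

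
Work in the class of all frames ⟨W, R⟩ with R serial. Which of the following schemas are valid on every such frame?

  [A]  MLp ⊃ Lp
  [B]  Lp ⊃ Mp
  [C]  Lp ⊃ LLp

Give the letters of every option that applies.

B

(A) MLp ⊃ Lp is the dual of axiom 5, which corresponds to the euclidean property. Such an R need not be euclidean — not valid.
(B) Lp ⊃ Mp is axiom D; it is valid on a frame exactly when R is serial. Every such R is serial, so valid.
(C) axiom 4: valid iff R is transitive. Such an R need not be transitive — not valid.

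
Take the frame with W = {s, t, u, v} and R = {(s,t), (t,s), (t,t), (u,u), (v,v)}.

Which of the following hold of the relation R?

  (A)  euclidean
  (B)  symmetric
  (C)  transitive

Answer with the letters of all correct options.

B

(A) not euclidean: t R s and t R s but not s R s.
(B) symmetric: every R-edge is matched by its reverse.
(C) not transitive: s R t and t R s but not s R s.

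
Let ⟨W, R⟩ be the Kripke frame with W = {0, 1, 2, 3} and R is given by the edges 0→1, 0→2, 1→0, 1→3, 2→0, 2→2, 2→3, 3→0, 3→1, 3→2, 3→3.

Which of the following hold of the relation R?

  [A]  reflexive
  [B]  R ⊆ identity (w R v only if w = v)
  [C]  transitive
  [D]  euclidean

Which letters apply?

none

(A) not reflexive: not 0 R 0.
(B) not ⊆ identity: 0 R 1 with 0 ≠ 1.
(C) not transitive: 0 R 1 and 1 R 0 but not 0 R 0.
(D) not euclidean: 0 R 1 and 0 R 2 but not 1 R 2.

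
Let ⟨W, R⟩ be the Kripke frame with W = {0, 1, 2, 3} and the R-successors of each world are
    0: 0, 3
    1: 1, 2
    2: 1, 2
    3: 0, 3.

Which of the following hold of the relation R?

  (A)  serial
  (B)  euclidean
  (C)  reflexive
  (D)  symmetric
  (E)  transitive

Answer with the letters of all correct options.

(A) serial: every world has an R-successor.
(B) euclidean: any two R-successors of the same world are R-related.
(C) reflexive: each world relates to itself.
(D) symmetric: every R-edge is matched by its reverse.
(E) transitive: R is closed under composition.

A, B, C, D, E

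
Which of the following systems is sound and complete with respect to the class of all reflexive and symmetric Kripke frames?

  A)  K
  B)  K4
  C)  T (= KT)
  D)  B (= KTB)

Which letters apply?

D

(A) K is determined by the class of arbitrary frames.
(B) K4 is determined by the class of transitive frames.
(C) T (= KT) is determined by the class of reflexive frames.
(D) B (= KTB) is determined by exactly this class.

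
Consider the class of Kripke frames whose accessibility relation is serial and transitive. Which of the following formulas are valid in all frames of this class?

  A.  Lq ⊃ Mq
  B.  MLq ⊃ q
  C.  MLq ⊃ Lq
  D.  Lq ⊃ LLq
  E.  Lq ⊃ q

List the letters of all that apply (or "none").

A, D

(A) Lq ⊃ Mq (axiom D) characterises the serial frames. Every such R is serial — valid.
(B) MLq ⊃ q (the dual of axiom B) characterises the symmetric frames. Such an R need not be symmetric — not valid.
(C) MLq ⊃ Lq is the dual of axiom 5; it is valid on a frame exactly when R is euclidean. Such an R need not be euclidean, so not valid.
(D) Lq ⊃ LLq is axiom 4; it is valid on a frame exactly when R is transitive. Every such R is transitive, so valid.
(E) Lq ⊃ q is axiom T; it is valid on a frame exactly when R is reflexive. Such an R need not be reflexive, so not valid.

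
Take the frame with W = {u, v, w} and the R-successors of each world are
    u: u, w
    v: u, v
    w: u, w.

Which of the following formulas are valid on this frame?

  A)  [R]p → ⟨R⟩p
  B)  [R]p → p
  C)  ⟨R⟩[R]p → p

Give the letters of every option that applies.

A, B

R is reflexive: each world relates to itself.
R is not symmetric: v R u but not u R v.
R is serial: every world has an R-successor.
(A) [R]p → ⟨R⟩p is axiom D, which corresponds to seriality. R is serial — valid.
(B) [R]p → p is axiom T; it is valid on a frame exactly when R is reflexive. R is reflexive, so valid.
(C) ⟨R⟩[R]p → p is the dual of axiom B, which corresponds to symmetry. R is not symmetric — not valid.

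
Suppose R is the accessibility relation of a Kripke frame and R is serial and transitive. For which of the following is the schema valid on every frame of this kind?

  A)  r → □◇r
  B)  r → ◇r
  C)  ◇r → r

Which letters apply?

(A) r → □◇r is axiom B, which corresponds to symmetry. Such an R need not be symmetric — not valid.
(B) r → ◇r is the dual of axiom T; it is valid on a frame exactly when R is reflexive. Such an R need not be reflexive, so not valid.
(C) ◇r → r (the converse of T) corresponds to R being a subset of the identity. Such an R need not be a subset of the identity, so not valid.

none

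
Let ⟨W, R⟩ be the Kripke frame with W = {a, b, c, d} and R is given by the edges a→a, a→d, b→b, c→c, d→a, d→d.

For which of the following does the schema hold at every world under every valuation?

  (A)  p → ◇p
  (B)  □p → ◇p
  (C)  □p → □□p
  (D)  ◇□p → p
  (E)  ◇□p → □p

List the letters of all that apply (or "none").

R is reflexive: each world relates to itself.
R is symmetric: every R-edge is matched by its reverse.
R is transitive: R is closed under composition.
R is euclidean: any two R-successors of the same world are R-related.
R is serial: every world has an R-successor.
(A) the dual of axiom T: valid iff R is reflexive. R is reflexive — valid.
(B) □p → ◇p (axiom D) characterises the serial frames. R is serial — valid.
(C) □p → □□p is axiom 4, which corresponds to transitivity. R is transitive — valid.
(D) ◇□p → p is the dual of axiom B, which corresponds to symmetry. R is symmetric — valid.
(E) ◇□p → □p is the dual of axiom 5; it is valid on a frame exactly when R is euclidean. R is euclidean, so valid.

A, B, C, D, E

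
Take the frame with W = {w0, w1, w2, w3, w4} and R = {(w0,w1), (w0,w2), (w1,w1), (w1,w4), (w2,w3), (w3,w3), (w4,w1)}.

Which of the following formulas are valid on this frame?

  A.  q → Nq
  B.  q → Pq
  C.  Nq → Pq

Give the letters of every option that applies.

R is not reflexive: not w0 R w0.
R is serial: every world has an R-successor.
R is not a subset of the identity: w0 R w1 with w0 ≠ w1.
(A) q → Nq is equivalent to ◇p→p; it holds exactly when R ⊆ identity. Here R ⊄ identity — not valid.
(B) the dual of axiom T: valid iff R is reflexive. R is not reflexive — not valid.
(C) Nq → Pq is axiom D; it is valid on a frame exactly when R is serial. R is serial, so valid.

C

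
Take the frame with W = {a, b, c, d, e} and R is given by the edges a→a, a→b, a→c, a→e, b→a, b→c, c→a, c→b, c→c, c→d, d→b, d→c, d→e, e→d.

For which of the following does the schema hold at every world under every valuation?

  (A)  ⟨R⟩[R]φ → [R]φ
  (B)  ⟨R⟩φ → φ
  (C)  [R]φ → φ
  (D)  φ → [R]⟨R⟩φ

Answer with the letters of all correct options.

R is not reflexive: not b R b.
R is not symmetric: a R e but not e R a.
R is not euclidean: a R b and a R e but not b R e.
R is not a subset of the identity: a R b with a ≠ b.
(A) ⟨R⟩[R]φ → [R]φ is the dual of axiom 5; it is valid on a frame exactly when R is euclidean. R is not euclidean, so not valid.
(B) ⟨R⟩φ → φ is the converse of T; it holds exactly when R ⊆ identity. Here R ⊄ identity — not valid.
(C) [R]φ → φ is axiom T; it is valid on a frame exactly when R is reflexive. R is not reflexive, so not valid.
(D) axiom B: valid iff R is symmetric. R is not symmetric — not valid.

none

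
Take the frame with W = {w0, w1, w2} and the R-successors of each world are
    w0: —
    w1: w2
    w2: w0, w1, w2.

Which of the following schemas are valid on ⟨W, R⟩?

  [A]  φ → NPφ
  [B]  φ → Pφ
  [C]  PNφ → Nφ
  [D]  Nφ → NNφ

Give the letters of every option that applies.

R is not reflexive: not w0 R w0.
R is not symmetric: w2 R w0 but not w0 R w2.
R is not transitive: w1 R w2 and w2 R w0 but not w1 R w0.
R is not euclidean: w2 R w0 and w2 R w1 but not w0 R w1.
(A) φ → NPφ (axiom B) characterises the symmetric frames. R is not symmetric — not valid.
(B) φ → Pφ (the dual of axiom T) characterises the reflexive frames. R is not reflexive — not valid.
(C) PNφ → Nφ (the dual of axiom 5) characterises the euclidean frames. R is not euclidean — not valid.
(D) axiom 4: valid iff R is transitive. R is not transitive — not valid.

none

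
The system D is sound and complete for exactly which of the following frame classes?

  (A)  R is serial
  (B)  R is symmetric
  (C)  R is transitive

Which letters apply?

(A) D is sound and complete for exactly this class.
(B) this class determines KB, not D.
(C) this class determines K4, not D.

A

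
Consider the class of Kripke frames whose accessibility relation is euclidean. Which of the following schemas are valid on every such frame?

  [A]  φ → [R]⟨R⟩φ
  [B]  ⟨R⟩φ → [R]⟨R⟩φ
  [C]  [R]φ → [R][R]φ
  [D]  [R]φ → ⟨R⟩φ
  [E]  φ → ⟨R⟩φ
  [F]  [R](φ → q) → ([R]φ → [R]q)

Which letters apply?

(A) φ → [R]⟨R⟩φ (axiom B) characterises the symmetric frames. Such an R need not be symmetric — not valid.
(B) ⟨R⟩φ → [R]⟨R⟩φ is axiom 5, which corresponds to the euclidean property. Every such R is euclidean — valid.
(C) [R]φ → [R][R]φ (axiom 4) characterises the transitive frames. Such an R need not be transitive — not valid.
(D) [R]φ → ⟨R⟩φ is axiom D; it is valid on a frame exactly when R is serial. Such an R need not be serial, so not valid.
(E) φ → ⟨R⟩φ (the dual of axiom T) characterises the reflexive frames. Such an R need not be reflexive — not valid.
(F) [R](φ → q) → ([R]φ → [R]q) is axiom K, valid on every Kripke frame — valid.

B, F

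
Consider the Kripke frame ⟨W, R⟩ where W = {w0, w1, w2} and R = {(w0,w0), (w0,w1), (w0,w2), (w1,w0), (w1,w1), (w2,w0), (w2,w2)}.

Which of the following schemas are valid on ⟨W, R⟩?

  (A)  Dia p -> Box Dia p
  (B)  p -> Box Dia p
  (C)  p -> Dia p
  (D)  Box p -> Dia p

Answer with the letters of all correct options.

B, C, D

R is reflexive: each world relates to itself.
R is symmetric: every R-edge is matched by its reverse.
R is not euclidean: w0 R w1 and w0 R w2 but not w1 R w2.
R is serial: every world has an R-successor.
(A) Dia p -> Box Dia p is axiom 5, which corresponds to the euclidean property. R is not euclidean — not valid.
(B) axiom B: valid iff R is symmetric. R is symmetric — valid.
(C) p -> Dia p is the dual of axiom T; it is valid on a frame exactly when R is reflexive. R is reflexive, so valid.
(D) axiom D: valid iff R is serial. R is serial — valid.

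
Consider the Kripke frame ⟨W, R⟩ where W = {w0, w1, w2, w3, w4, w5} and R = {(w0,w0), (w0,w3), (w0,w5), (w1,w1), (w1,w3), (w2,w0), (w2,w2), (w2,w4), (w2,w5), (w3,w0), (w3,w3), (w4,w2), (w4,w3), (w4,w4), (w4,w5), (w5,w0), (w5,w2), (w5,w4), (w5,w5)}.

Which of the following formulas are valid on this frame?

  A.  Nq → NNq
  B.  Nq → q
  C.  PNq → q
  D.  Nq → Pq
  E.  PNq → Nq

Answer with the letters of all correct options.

B, D

R is reflexive: each world relates to itself.
R is not symmetric: w1 R w3 but not w3 R w1.
R is not transitive: w0 R w5 and w5 R w2 but not w0 R w2.
R is not euclidean: w0 R w3 and w0 R w5 but not w3 R w5.
R is serial: every world has an R-successor.
(A) axiom 4: valid iff R is transitive. R is not transitive — not valid.
(B) Nq → q is axiom T, which corresponds to reflexivity. R is reflexive — valid.
(C) PNq → q is the dual of axiom B, which corresponds to symmetry. R is not symmetric — not valid.
(D) Nq → Pq (axiom D) characterises the serial frames. R is serial — valid.
(E) the dual of axiom 5: valid iff R is euclidean. R is not euclidean — not valid.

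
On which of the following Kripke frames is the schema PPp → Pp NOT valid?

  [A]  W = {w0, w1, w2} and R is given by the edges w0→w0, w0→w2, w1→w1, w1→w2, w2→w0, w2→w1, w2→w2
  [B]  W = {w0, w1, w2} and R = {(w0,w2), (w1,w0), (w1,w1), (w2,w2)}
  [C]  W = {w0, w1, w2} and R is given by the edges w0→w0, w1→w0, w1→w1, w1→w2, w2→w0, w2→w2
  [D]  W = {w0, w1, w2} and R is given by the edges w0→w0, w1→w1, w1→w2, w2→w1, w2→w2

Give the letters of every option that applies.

A, B

The schema PPp → Pp is the dual of axiom 4; it is valid on a frame iff R is transitive.
(A) R is not transitive (w0 R w2 and w2 R w1 but not w0 R w1), so the schema fails here.
(B) R is not transitive (w1 R w0 and w0 R w2 but not w1 R w2), so the schema fails here.
(C) R is transitive (R is closed under composition), so the schema is valid here.
(D) R is transitive (R is closed under composition), so the schema is valid here.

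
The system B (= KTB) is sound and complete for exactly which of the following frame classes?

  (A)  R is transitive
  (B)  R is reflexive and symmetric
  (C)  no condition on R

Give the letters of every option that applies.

B

(A) this class determines K4, not B (= KTB).
(B) B (= KTB) is sound and complete for exactly this class.
(C) this class determines K, not B (= KTB).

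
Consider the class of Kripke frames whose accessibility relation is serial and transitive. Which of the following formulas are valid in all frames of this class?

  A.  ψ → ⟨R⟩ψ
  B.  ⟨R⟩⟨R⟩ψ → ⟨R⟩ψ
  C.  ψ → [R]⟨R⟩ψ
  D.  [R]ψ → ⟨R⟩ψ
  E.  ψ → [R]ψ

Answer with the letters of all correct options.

B, D

(A) ψ → ⟨R⟩ψ (the dual of axiom T) characterises the reflexive frames. Such an R need not be reflexive — not valid.
(B) the dual of axiom 4: valid iff R is transitive. Every such R is transitive — valid.
(C) ψ → [R]⟨R⟩ψ is axiom B; it is valid on a frame exactly when R is symmetric. Such an R need not be symmetric, so not valid.
(D) [R]ψ → ⟨R⟩ψ (axiom D) characterises the serial frames. Every such R is serial — valid.
(E) ψ → [R]ψ is valid only on frames where every R-edge is a self-loop. Such an R need not be a subset of the identity — not valid.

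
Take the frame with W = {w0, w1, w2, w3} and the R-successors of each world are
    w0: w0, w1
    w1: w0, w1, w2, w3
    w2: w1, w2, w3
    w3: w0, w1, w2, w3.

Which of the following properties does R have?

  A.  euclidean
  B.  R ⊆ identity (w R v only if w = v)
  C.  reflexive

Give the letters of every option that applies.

C

(A) not euclidean: w1 R w0 and w1 R w2 but not w0 R w2.
(B) not ⊆ identity: w0 R w1 with w0 ≠ w1.
(C) reflexive: each world relates to itself.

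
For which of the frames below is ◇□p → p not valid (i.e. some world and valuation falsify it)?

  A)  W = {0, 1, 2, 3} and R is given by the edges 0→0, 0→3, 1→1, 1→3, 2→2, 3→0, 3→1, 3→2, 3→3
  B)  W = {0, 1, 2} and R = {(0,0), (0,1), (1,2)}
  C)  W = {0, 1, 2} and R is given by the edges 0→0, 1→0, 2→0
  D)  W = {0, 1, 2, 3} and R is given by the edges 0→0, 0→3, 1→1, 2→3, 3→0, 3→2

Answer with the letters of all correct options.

A, B, C

The schema ◇□p → p is the dual of axiom B; it is valid on a frame iff R is symmetric.
(A) R is not symmetric (3 R 2 but not 2 R 3), so the schema fails here.
(B) R is not symmetric (0 R 1 but not 1 R 0), so the schema fails here.
(C) R is not symmetric (1 R 0 but not 0 R 1), so the schema fails here.
(D) R is symmetric (every R-edge is matched by its reverse), so the schema is valid here.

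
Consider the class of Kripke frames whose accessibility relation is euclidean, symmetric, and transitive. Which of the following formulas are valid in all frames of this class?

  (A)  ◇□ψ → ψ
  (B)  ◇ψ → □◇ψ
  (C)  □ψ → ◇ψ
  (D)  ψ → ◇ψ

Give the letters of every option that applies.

(A) ◇□ψ → ψ (the dual of axiom B) characterises the symmetric frames. Every such R is symmetric — valid.
(B) ◇ψ → □◇ψ is axiom 5, which corresponds to the euclidean property. Every such R is euclidean — valid.
(C) axiom D: valid iff R is serial. Such an R need not be serial — not valid.
(D) ψ → ◇ψ is the dual of axiom T; it is valid on a frame exactly when R is reflexive. Such an R need not be reflexive, so not valid.

A, B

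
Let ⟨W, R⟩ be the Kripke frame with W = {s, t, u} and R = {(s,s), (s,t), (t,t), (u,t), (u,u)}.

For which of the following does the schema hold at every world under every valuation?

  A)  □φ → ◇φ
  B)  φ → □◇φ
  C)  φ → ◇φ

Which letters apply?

R is reflexive: each world relates to itself.
R is not symmetric: s R t but not t R s.
R is serial: every world has an R-successor.
(A) □φ → ◇φ (axiom D) characterises the serial frames. R is serial — valid.
(B) φ → □◇φ (axiom B) characterises the symmetric frames. R is not symmetric — not valid.
(C) φ → ◇φ is the dual of axiom T, which corresponds to reflexivity. R is reflexive — valid.

A, C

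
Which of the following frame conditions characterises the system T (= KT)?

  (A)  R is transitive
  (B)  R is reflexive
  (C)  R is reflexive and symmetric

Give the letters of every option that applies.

(A) this class determines K4, not T (= KT).
(B) T (= KT) is sound and complete for exactly this class.
(C) this class determines B (= KTB), not T (= KT).

B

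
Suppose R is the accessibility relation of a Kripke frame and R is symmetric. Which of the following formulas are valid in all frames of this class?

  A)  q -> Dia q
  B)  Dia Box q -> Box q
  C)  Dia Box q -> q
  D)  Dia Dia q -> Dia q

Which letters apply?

C

(A) q -> Dia q is the dual of axiom T; it is valid on a frame exactly when R is reflexive. Such an R need not be reflexive, so not valid.
(B) the dual of axiom 5: valid iff R is euclidean. Such an R need not be euclidean — not valid.
(C) Dia Box q -> q is the dual of axiom B; it is valid on a frame exactly when R is symmetric. Every such R is symmetric, so valid.
(D) Dia Dia q -> Dia q (the dual of axiom 4) characterises the transitive frames. Such an R need not be transitive — not valid.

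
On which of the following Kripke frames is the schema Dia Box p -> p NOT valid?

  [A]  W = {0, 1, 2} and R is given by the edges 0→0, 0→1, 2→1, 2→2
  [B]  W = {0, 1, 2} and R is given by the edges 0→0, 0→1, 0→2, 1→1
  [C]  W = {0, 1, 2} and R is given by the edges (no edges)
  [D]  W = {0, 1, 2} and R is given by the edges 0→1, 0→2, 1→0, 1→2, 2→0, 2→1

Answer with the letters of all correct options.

A, B

The schema Dia Box p -> p is the dual of axiom B; it is valid on a frame iff R is symmetric.
(A) R is not symmetric (0 R 1 but not 1 R 0), so the schema fails here.
(B) R is not symmetric (0 R 1 but not 1 R 0), so the schema fails here.
(C) R is symmetric (every R-edge is matched by its reverse), so the schema is valid here.
(D) R is symmetric (every R-edge is matched by its reverse), so the schema is valid here.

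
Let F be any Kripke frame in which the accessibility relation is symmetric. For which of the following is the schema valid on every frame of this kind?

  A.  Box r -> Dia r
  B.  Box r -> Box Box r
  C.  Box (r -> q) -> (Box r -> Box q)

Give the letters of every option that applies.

(A) Box r -> Dia r is axiom D; it is valid on a frame exactly when R is serial. Such an R need not be serial, so not valid.
(B) axiom 4: valid iff R is transitive. Such an R need not be transitive — not valid.
(C) this is just K, valid on every normal frame.

C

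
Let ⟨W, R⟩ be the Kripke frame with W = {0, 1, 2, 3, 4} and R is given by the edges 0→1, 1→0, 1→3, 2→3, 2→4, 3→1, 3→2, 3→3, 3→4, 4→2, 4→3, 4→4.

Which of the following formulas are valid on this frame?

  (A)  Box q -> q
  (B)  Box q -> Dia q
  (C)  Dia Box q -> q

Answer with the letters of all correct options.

R is not reflexive: not 0 R 0.
R is symmetric: every R-edge is matched by its reverse.
R is serial: every world has an R-successor.
(A) axiom T: valid iff R is reflexive. R is not reflexive — not valid.
(B) Box q -> Dia q is axiom D; it is valid on a frame exactly when R is serial. R is serial, so valid.
(C) Dia Box q -> q (the dual of axiom B) characterises the symmetric frames. R is symmetric — valid.

B, C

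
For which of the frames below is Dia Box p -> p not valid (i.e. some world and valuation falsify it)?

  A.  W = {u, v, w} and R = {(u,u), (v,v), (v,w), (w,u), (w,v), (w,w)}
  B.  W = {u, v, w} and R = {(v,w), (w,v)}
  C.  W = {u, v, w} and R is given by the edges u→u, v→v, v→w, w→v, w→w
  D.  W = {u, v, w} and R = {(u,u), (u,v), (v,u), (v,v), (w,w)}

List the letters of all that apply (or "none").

A

The schema Dia Box p -> p is the dual of axiom B; it is valid on a frame iff R is symmetric.
(A) R is not symmetric (w R u but not u R w), so the schema fails here.
(B) R is symmetric (every R-edge is matched by its reverse), so the schema is valid here.
(C) R is symmetric (every R-edge is matched by its reverse), so the schema is valid here.
(D) R is symmetric (every R-edge is matched by its reverse), so the schema is valid here.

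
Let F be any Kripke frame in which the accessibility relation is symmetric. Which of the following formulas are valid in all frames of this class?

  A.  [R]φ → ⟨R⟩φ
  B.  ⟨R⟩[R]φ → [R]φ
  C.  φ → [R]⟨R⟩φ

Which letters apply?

(A) [R]φ → ⟨R⟩φ (axiom D) characterises the serial frames. Such an R need not be serial — not valid.
(B) ⟨R⟩[R]φ → [R]φ is the dual of axiom 5, which corresponds to the euclidean property. Such an R need not be euclidean — not valid.
(C) φ → [R]⟨R⟩φ is axiom B, which corresponds to symmetry. Every such R is symmetric — valid.

C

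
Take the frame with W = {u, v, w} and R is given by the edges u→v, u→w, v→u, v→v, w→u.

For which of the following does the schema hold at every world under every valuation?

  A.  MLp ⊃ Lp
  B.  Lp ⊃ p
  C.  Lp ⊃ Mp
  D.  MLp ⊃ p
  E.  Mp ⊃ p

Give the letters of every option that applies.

R is not reflexive: not u R u.
R is symmetric: every R-edge is matched by its reverse.
R is not euclidean: u R v and u R w but not v R w.
R is serial: every world has an R-successor.
R is not a subset of the identity: u R v with u ≠ v.
(A) MLp ⊃ Lp is the dual of axiom 5, which corresponds to the euclidean property. R is not euclidean — not valid.
(B) Lp ⊃ p is axiom T; it is valid on a frame exactly when R is reflexive. R is not reflexive, so not valid.
(C) Lp ⊃ Mp is axiom D, which corresponds to seriality. R is serial — valid.
(D) MLp ⊃ p is the dual of axiom B, which corresponds to symmetry. R is symmetric — valid.
(E) Mp ⊃ p is the converse of T; it holds exactly when R ⊆ identity. Here R ⊄ identity — not valid.

C, D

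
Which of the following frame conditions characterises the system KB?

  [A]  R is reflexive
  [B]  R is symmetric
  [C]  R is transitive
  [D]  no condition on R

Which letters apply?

(A) this class determines T (= KT), not KB.
(B) KB is sound and complete for exactly this class.
(C) this class determines K4, not KB.
(D) this class determines K, not KB.

B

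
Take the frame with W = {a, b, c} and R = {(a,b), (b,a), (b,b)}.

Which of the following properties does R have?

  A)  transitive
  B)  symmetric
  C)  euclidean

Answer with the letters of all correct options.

(A) not transitive: a R b and b R a but not a R a.
(B) symmetric: every R-edge is matched by its reverse.
(C) not euclidean: b R a and b R a but not a R a.

B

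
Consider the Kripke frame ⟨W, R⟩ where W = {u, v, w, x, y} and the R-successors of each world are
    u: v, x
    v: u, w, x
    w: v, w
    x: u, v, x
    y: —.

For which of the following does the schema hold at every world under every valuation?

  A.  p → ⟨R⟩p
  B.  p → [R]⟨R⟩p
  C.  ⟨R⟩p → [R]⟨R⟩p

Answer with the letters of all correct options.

B

R is not reflexive: not u R u.
R is symmetric: every R-edge is matched by its reverse.
R is not euclidean: v R u and v R w but not u R w.
(A) the dual of axiom T: valid iff R is reflexive. R is not reflexive — not valid.
(B) p → [R]⟨R⟩p is axiom B; it is valid on a frame exactly when R is symmetric. R is symmetric, so valid.
(C) ⟨R⟩p → [R]⟨R⟩p (axiom 5) characterises the euclidean frames. R is not euclidean — not valid.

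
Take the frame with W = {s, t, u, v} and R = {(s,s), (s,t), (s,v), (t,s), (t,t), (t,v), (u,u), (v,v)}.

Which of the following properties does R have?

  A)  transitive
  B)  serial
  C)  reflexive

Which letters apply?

A, B, C

(A) transitive: R is closed under composition.
(B) serial: every world has an R-successor.
(C) reflexive: each world relates to itself.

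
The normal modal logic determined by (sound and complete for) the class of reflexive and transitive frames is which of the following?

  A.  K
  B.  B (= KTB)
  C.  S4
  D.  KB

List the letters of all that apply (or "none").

C

(A) K is determined by the class of arbitrary frames.
(B) B (= KTB) is determined by the class of reflexive and symmetric frames.
(C) S4 is determined by exactly this class.
(D) KB is determined by the class of symmetric frames.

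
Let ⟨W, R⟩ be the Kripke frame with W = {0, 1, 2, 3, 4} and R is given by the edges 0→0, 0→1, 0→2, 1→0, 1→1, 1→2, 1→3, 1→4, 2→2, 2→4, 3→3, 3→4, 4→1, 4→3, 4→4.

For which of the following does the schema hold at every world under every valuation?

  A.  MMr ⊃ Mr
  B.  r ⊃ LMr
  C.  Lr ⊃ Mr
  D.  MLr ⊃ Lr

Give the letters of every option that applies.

R is not symmetric: 0 R 2 but not 2 R 0.
R is not transitive: 0 R 1 and 1 R 3 but not 0 R 3.
R is not euclidean: 0 R 2 and 0 R 0 but not 2 R 0.
R is serial: every world has an R-successor.
(A) MMr ⊃ Mr (the dual of axiom 4) characterises the transitive frames. R is not transitive — not valid.
(B) r ⊃ LMr (axiom B) characterises the symmetric frames. R is not symmetric — not valid.
(C) Lr ⊃ Mr is axiom D; it is valid on a frame exactly when R is serial. R is serial, so valid.
(D) the dual of axiom 5: valid iff R is euclidean. R is not euclidean — not valid.

C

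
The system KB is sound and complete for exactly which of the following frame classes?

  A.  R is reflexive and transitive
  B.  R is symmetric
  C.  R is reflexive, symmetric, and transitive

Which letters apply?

(A) this class determines S4, not KB.
(B) KB is sound and complete for exactly this class.
(C) this class determines S5, not KB.

B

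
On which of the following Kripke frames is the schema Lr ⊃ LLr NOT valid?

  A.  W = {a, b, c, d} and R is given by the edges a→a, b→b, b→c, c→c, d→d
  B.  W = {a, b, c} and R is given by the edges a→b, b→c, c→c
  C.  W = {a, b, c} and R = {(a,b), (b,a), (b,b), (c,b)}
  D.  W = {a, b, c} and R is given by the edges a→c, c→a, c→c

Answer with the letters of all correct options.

B, C, D

The schema Lr ⊃ LLr is axiom 4; it is valid on a frame iff R is transitive.
(A) R is transitive (R is closed under composition), so the schema is valid here.
(B) R is not transitive (a R b and b R c but not a R c), so the schema fails here.
(C) R is not transitive (a R b and b R a but not a R a), so the schema fails here.
(D) R is not transitive (a R c and c R a but not a R a), so the schema fails here.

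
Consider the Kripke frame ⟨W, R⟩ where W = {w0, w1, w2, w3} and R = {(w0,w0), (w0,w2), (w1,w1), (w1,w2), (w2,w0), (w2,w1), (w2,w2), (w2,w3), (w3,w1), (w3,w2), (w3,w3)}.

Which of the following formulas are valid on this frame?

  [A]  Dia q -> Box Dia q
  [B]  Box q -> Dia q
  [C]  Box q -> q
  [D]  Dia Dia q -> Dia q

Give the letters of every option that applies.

B, C

R is reflexive: each world relates to itself.
R is not transitive: w0 R w2 and w2 R w1 but not w0 R w1.
R is not euclidean: w2 R w0 and w2 R w1 but not w0 R w1.
R is serial: every world has an R-successor.
(A) Dia q -> Box Dia q is axiom 5, which corresponds to the euclidean property. R is not euclidean — not valid.
(B) axiom D: valid iff R is serial. R is serial — valid.
(C) Box q -> q is axiom T; it is valid on a frame exactly when R is reflexive. R is reflexive, so valid.
(D) the dual of axiom 4: valid iff R is transitive. R is not transitive — not valid.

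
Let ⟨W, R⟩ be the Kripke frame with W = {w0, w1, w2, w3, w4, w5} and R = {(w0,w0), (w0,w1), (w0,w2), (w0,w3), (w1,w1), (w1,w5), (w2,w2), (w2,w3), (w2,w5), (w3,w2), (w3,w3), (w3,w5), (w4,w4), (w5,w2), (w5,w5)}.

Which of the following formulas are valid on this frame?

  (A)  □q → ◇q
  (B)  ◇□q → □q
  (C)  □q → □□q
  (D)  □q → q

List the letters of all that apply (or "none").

R is reflexive: each world relates to itself.
R is not transitive: w0 R w1 and w1 R w5 but not w0 R w5.
R is not euclidean: w0 R w1 and w0 R w0 but not w1 R w0.
R is serial: every world has an R-successor.
(A) □q → ◇q (axiom D) characterises the serial frames. R is serial — valid.
(B) ◇□q → □q (the dual of axiom 5) characterises the euclidean frames. R is not euclidean — not valid.
(C) □q → □□q (axiom 4) characterises the transitive frames. R is not transitive — not valid.
(D) □q → q is axiom T, which corresponds to reflexivity. R is reflexive — valid.

A, D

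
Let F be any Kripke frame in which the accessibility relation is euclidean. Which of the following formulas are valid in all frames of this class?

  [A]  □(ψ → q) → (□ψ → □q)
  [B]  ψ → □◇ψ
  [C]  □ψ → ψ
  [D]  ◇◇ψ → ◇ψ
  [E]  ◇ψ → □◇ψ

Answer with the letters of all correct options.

(A) this is just K, valid on every normal frame.
(B) ψ → □◇ψ is axiom B, which corresponds to symmetry. Such an R need not be symmetric — not valid.
(C) □ψ → ψ (axiom T) characterises the reflexive frames. Such an R need not be reflexive — not valid.
(D) ◇◇ψ → ◇ψ is the dual of axiom 4; it is valid on a frame exactly when R is transitive. Such an R need not be transitive, so not valid.
(E) ◇ψ → □◇ψ is axiom 5, which corresponds to the euclidean property. Every such R is euclidean — valid.

A, E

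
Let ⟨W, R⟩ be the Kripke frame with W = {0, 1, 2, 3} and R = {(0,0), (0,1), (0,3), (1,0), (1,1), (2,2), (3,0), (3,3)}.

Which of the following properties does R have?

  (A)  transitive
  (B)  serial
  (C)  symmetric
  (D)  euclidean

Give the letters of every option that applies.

B, C

(A) not transitive: 1 R 0 and 0 R 3 but not 1 R 3.
(B) serial: every world has an R-successor.
(C) symmetric: every R-edge is matched by its reverse.
(D) not euclidean: 0 R 1 and 0 R 3 but not 1 R 3.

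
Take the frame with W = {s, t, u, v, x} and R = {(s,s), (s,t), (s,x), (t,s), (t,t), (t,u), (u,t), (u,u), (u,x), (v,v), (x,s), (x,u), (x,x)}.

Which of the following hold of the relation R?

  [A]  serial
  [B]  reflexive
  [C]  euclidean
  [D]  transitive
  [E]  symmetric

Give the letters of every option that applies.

A, B, E

(A) serial: every world has an R-successor.
(B) reflexive: each world relates to itself.
(C) not euclidean: s R t and s R x but not t R x.
(D) not transitive: s R t and t R u but not s R u.
(E) symmetric: every R-edge is matched by its reverse.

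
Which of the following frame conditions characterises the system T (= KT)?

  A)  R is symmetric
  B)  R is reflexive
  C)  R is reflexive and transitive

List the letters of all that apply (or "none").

(A) this class determines KB, not T (= KT).
(B) T (= KT) is sound and complete for exactly this class.
(C) this class determines S4, not T (= KT).

B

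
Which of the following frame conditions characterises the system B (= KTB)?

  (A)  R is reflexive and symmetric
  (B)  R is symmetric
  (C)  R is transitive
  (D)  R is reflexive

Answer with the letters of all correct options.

A

(A) B (= KTB) is sound and complete for exactly this class.
(B) this class determines KB, not B (= KTB).
(C) this class determines K4, not B (= KTB).
(D) this class determines T (= KT), not B (= KTB).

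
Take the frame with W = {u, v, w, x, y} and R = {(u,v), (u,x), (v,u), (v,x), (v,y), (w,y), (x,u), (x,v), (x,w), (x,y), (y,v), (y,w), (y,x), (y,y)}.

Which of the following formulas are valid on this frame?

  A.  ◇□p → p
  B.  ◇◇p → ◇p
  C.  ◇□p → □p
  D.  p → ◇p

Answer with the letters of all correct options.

R is not reflexive: not u R u.
R is not symmetric: x R w but not w R x.
R is not transitive: u R v and v R u but not u R u.
R is not euclidean: v R u and v R y but not u R y.
(A) ◇□p → p is the dual of axiom B, which corresponds to symmetry. R is not symmetric — not valid.
(B) ◇◇p → ◇p is the dual of axiom 4, which corresponds to transitivity. R is not transitive — not valid.
(C) ◇□p → □p (the dual of axiom 5) characterises the euclidean frames. R is not euclidean — not valid.
(D) p → ◇p is the dual of axiom T, which corresponds to reflexivity. R is not reflexive — not valid.

none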